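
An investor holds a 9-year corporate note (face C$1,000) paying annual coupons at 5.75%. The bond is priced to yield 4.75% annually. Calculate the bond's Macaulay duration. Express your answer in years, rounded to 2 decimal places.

Periodic yield y = 0.0475. Discount each cash flow and weight by its year:
  t   CF        PV=CF/(1+0.0475)^t    t·PV
  1        57.50        54.8926        54.8926
  2        57.50        52.4034       104.8069
  3        57.50        50.0271       150.0814
  4        57.50        47.7586       191.0345
  5        57.50        45.5929       227.9647
  6        57.50        43.5255       261.1529
  7        57.50        41.5518       290.8625
  8        57.50        39.6676       317.3406
  9     1,057.50       696.4567     6,268.1099
  Σ                  1,071.8762     7,866.2459
Price P = Σ PV = 1,071.8762.
Macaulay duration = Σ(t·PV) / P = 7,866.2459 / 1,071.8762 = 7.33876 years.

7.34 years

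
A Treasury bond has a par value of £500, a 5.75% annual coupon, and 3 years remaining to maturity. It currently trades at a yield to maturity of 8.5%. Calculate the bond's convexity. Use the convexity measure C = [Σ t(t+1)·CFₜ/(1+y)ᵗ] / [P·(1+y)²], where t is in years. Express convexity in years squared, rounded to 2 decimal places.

9.44

With y = 0.085:
  t   CF        PV=CF/(1+0.085)^t    t·PV        t(t+1)·PV
  1        28.75        26.4977        26.4977          52.9954
  2        28.75        24.4218        48.8437         146.5310
  3       528.75       413.9627     1,241.8880       4,967.5519
  Σ                    464.8822     1,317.2293       5,167.0783
P = 464.8822.
Convexity = Σ t(t+1)·PV / [P·(1+y)²] = 5,167.0783 / (464.8822 × 1.177225) = 9.44154.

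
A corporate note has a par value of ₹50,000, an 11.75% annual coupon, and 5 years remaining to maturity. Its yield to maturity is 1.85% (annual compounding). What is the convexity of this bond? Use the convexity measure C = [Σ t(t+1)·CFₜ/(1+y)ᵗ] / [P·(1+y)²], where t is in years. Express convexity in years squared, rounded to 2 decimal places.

With y = 0.0185:
  t   CF        PV=CF/(1+0.0185)^t    t·PV        t(t+1)·PV
  1     5,875.00     5,768.2867     5,768.2867      11,536.5734
  2     5,875.00     5,663.5117    11,327.0235      33,981.0704
  3     5,875.00     5,560.6399    16,681.9197      66,727.6787
  4     5,875.00     5,459.6366    21,838.5465     109,192.7323
  5    55,875.00    50,981.4718   254,907.3592   1,529,444.1553
  Σ                 73,433.5468   310,523.1355   1,750,882.2100
P = 73,433.5468.
Convexity = Σ t(t+1)·PV / [P·(1+y)²] = 1,750,882.2100 / (73,433.5468 × 1.037342) = 22.98478.

22.98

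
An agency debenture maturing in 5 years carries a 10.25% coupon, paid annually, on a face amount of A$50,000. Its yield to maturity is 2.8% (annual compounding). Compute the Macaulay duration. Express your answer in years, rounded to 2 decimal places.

Periodic yield y = 0.028. Discount each cash flow and weight by its year:
  t   CF        PV=CF/(1+0.028)^t    t·PV
  1     5,125.00     4,985.4086     4,985.4086
  2     5,125.00     4,849.6192     9,699.2384
  3     5,125.00     4,717.5284    14,152.5853
  4     5,125.00     4,589.0354    18,356.1417
  5    55,125.00    48,015.6740   240,078.3698
  Σ                 67,157.2656   287,271.7439
Price P = Σ PV = 67,157.2656.
Macaulay duration = Σ(t·PV) / P = 287,271.7439 / 67,157.2656 = 4.27760 years.

4.28 years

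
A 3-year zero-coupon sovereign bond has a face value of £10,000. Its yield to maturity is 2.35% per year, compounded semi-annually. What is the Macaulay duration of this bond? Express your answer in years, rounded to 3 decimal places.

3.000 years

A zero-coupon bond has a single cash flow at maturity, so its Macaulay duration equals its maturity: 3 years.
(Equivalently: 6 semi-annual periods ÷ 2 = 3 years.)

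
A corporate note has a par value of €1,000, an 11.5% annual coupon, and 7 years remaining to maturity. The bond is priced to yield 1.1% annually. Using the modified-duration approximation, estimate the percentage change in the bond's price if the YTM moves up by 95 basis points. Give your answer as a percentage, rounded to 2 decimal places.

Periodic yield y = 0.011. Modified duration first:
  t   CF        PV=CF/(1+0.011)^t    t·PV
  1       115.00       113.7488       113.7488
  2       115.00       112.5111       225.0223
  3       115.00       111.2870       333.8610
  4       115.00       110.0761       440.3046
  5       115.00       108.8785       544.3924
  6       115.00       107.6939       646.1631
  7     1,115.00     1,032.8013     7,229.6091
  Σ                  1,696.9967     9,533.1012
P = 1,696.9967; D_Mac = 5.61763 yrs; D_mod = 5.61763/(1+0.011) = 5.55651 yrs.
ΔP/P ≈ -D_mod · Δy = -5.55651 × (+0.0095) = -0.052787 = -5.2787%.

-5.28%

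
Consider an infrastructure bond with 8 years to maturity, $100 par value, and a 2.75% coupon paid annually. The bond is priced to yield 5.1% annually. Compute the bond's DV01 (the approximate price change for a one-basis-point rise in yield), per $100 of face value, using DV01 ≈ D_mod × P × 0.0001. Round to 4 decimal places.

$0.0583

Periodic yield y = 0.051.
  t   CF        PV=CF/(1+0.051)^t    t·PV
  1         2.75         2.6166         2.6166
  2         2.75         2.4896         4.9792
  3         2.75         2.3688         7.1063
  4         2.75         2.2538         9.0153
  5         2.75         2.1445        10.7223
  6         2.75         2.0404        12.2424
  7         2.75         1.9414        13.5898
  8       102.75        69.0176       552.1411
  Σ                     84.8727       612.4130
P = 84.8727; D_Mac = 7.21567 yrs; D_mod = 6.86553 yrs.
DV01 ≈ 6.86553 × 84.8727 × 0.0001 = 0.058270.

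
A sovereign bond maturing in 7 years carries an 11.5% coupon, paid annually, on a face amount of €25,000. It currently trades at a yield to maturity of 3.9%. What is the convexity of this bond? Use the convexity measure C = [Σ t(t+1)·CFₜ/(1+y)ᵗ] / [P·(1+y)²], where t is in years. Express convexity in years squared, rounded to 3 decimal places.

With y = 0.039:
  t   CF        PV=CF/(1+0.039)^t    t·PV        t(t+1)·PV
  1     2,875.00     2,767.0837     2,767.0837       5,534.1675
  2     2,875.00     2,663.2182     5,326.4364      15,979.3093
  3     2,875.00     2,563.2514     7,689.7543      30,759.0170
  4     2,875.00     2,467.0370     9,868.1479      49,340.7395
  5     2,875.00     2,374.4340    11,872.1702      71,233.0215
  6     2,875.00     2,285.3071    13,711.8424      95,982.8970
  7    27,875.00    21,325.8349   149,280.8445   1,194,246.7557
  Σ                 36,446.1664   200,516.2795   1,463,075.9076
P = 36,446.1664.
Convexity = Σ t(t+1)·PV / [P·(1+y)²] = 1,463,075.9076 / (36,446.1664 × 1.079521) = 37.18638.

37.186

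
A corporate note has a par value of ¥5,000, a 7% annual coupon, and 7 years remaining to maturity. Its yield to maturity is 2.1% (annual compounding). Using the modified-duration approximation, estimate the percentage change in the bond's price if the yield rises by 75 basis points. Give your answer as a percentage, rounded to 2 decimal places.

Periodic yield y = 0.021. Modified duration first:
  t   CF        PV=CF/(1+0.021)^t    t·PV
  1       350.00       342.8012       342.8012
  2       350.00       335.7504       671.5008
  3       350.00       328.8447       986.5340
  4       350.00       322.0810     1,288.3239
  5       350.00       315.4564     1,577.2820
  6       350.00       308.9681     1,853.8084
  7     5,350.00     4,625.6587    32,379.6110
  Σ                  6,579.5604    39,099.8613
P = 6,579.5604; D_Mac = 5.94263 yrs; D_mod = 5.94263/(1+0.021) = 5.82040 yrs.
ΔP/P ≈ -D_mod · Δy = -5.82040 × (+0.0075) = -0.043653 = -4.3653%.

-4.37%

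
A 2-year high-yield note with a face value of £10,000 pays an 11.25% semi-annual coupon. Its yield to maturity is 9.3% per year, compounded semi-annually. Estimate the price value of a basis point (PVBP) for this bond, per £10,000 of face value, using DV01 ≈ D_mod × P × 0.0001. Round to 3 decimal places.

£1.828

Periodic yield y = 0.0465.
  t   CF        PV=CF/(1+0.0465)^t    t·PV
  1       562.50       537.5060       537.5060
  2       562.50       513.6225     1,027.2450
  3       562.50       490.8003     1,472.4009
  4    10,562.50     8,806.6308    35,226.5233
  Σ                 10,348.5596    38,263.6753
P = 10,348.5596; D_Mac = 3.69749 half-year periods = 1.84874 yrs; D_mod = 1.76660 yrs.
DV01 ≈ 1.76660 × 10,348.5596 × 0.0001 = 1.828174.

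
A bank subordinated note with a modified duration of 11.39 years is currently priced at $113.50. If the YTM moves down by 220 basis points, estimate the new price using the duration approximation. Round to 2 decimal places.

Duration approximation: ΔP/P ≈ -D_mod · Δy = -11.39 × (-0.022) = +0.250580.
New price ≈ 113.50 × (1 + 0.250580) = 141.94083.

$141.94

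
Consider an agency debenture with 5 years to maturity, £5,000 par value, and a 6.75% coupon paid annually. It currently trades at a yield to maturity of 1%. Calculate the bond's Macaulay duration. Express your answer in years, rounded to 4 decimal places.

Periodic yield y = 0.01. Discount each cash flow and weight by its year:
  t   CF        PV=CF/(1+0.01)^t    t·PV
  1       337.50       334.1584       334.1584
  2       337.50       330.8499       661.6998
  3       337.50       327.5742       982.7225
  4       337.50       324.3309     1,297.3235
  5     5,337.50     5,078.4481    25,392.2405
  Σ                  6,395.3615    28,668.1448
Price P = Σ PV = 6,395.3615.
Macaulay duration = Σ(t·PV) / P = 28,668.1448 / 6,395.3615 = 4.48265 years.

4.4826 years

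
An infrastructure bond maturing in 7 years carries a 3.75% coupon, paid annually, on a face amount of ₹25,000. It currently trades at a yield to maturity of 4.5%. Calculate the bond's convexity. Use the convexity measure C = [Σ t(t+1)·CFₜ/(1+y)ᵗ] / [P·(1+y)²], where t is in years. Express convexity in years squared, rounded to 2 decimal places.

44.17

With y = 0.045:
  t   CF        PV=CF/(1+0.045)^t    t·PV        t(t+1)·PV
  1       937.50       897.1292       897.1292       1,794.2584
  2       937.50       858.4968     1,716.9937       5,150.9810
  3       937.50       821.5281     2,464.5842       9,858.3368
  4       937.50       786.1513     3,144.6050      15,723.0252
  5       937.50       752.2979     3,761.4893      22,568.9357
  6       937.50       719.9023     4,319.4135      30,235.8947
  7    25,937.50    19,059.6131   133,417.2918   1,067,338.3348
  Σ                 23,895.1186   149,721.5067   1,152,669.7665
P = 23,895.1186.
Convexity = Σ t(t+1)·PV / [P·(1+y)²] = 1,152,669.7665 / (23,895.1186 × 1.092025) = 44.17363.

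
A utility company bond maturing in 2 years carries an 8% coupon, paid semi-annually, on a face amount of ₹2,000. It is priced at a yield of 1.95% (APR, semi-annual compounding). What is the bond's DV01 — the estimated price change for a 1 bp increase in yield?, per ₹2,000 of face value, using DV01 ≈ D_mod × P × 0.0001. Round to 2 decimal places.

₹0.42

Periodic yield y = 0.00975.
  t   CF        PV=CF/(1+0.00975)^t    t·PV
  1        80.00        79.2275        79.2275
  2        80.00        78.4625       156.9250
  3        80.00        77.7049       233.1147
  4     2,080.00     2,000.8194     8,003.2776
  Σ                  2,236.2143     8,472.5448
P = 2,236.2143; D_Mac = 3.78879 half-year periods = 1.89439 yrs; D_mod = 1.87610 yrs.
DV01 ≈ 1.87610 × 2,236.2143 × 0.0001 = 0.419537.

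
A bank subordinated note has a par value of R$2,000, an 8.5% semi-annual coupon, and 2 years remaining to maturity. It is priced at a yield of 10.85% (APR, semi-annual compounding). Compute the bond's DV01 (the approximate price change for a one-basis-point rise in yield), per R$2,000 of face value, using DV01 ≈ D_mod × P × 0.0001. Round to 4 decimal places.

Periodic yield y = 0.05425.
  t   CF        PV=CF/(1+0.05425)^t    t·PV
  1        85.00        80.6260        80.6260
  2        85.00        76.4772       152.9543
  3        85.00        72.5418       217.6253
  4     2,085.00     1,687.8413     6,751.3654
  Σ                  1,917.4863     7,202.5710
P = 1,917.4863; D_Mac = 3.75626 half-year periods = 1.87813 yrs; D_mod = 1.78148 yrs.
DV01 ≈ 1.78148 × 1,917.4863 × 0.0001 = 0.341597.

R$0.3416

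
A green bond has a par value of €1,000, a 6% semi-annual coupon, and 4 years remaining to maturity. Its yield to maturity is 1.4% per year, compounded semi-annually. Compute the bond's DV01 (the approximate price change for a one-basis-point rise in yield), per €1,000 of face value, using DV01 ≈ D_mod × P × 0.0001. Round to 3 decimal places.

€0.427

Periodic yield y = 0.007.
  t   CF        PV=CF/(1+0.007)^t    t·PV
  1        30.00        29.7915        29.7915
  2        30.00        29.5844        59.1687
  3        30.00        29.3787        88.1362
  4        30.00        29.1745       116.6980
  5        30.00        28.9717       144.8585
  6        30.00        28.7703       172.6218
  7        30.00        28.5703       199.9922
  8     1,030.00       974.0953     7,792.7626
  Σ                  1,178.3367     8,604.0294
P = 1,178.3367; D_Mac = 7.30184 half-year periods = 3.65092 yrs; D_mod = 3.62554 yrs.
DV01 ≈ 3.62554 × 1,178.3367 × 0.0001 = 0.427211.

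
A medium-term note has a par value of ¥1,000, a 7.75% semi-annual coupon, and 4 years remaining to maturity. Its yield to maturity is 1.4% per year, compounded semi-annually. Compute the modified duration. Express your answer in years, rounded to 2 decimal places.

Periodic yield y = 0.007. First find Macaulay duration:
  t   CF        PV=CF/(1+0.007)^t    t·PV
  1        38.75        38.4806        38.4806
  2        38.75        38.2131        76.4263
  3        38.75        37.9475       113.8425
  4        38.75        37.6837       150.7349
  5        38.75        37.4218       187.1089
  6        38.75        37.1616       222.9698
  7        38.75        36.9033       258.3232
  8     1,038.75       982.3704     7,858.9633
  Σ                  1,246.1822     8,906.8496
P = 1,246.1822; Macaulay duration = 8,906.8496 / 1,246.1822 = 7.14731 half-year periods = 3.57365 years.
Modified duration = D_Mac / (1 + y) = 3.57365 / 1.007 = 3.54881 years.

3.55 years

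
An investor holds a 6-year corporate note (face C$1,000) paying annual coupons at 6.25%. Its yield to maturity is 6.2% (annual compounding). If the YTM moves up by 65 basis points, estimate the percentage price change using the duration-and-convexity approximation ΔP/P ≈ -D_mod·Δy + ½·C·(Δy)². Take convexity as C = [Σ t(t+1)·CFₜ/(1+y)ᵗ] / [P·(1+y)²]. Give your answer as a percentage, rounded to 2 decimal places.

-3.11%

With y = 0.062:
  t   CF        PV=CF/(1+0.062)^t    t·PV        t(t+1)·PV
  1        62.50        58.8512        58.8512         117.7024
  2        62.50        55.4155       110.8309         332.4928
  3        62.50        52.1803       156.5409         626.1634
  4        62.50        49.1340       196.5359         982.6796
  5        62.50        46.2655       231.3276       1,387.9656
  6     1,062.50       740.5968     4,443.5809      31,105.0661
  Σ                  1,002.4433     5,197.6674      34,552.0700
P = 1,002.4433; D_Mac = 5.18500 yrs; D_mod = 4.88230 yrs; C = 30.56084.
Duration effect: -4.88230 × (+0.0065) = -0.031735
Convexity effect: 0.5 × 30.56084 × (0.0065)² = +0.0006456
ΔP/P ≈ -0.031735 + 0.0006456 = -0.031089 = -3.1089%.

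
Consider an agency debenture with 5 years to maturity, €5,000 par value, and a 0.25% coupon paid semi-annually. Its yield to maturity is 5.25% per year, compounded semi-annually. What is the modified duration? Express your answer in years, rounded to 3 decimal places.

Periodic yield y = 0.02625. First find Macaulay duration:
  t   CF        PV=CF/(1+0.02625)^t    t·PV
  1         6.25         6.0901         6.0901
  2         6.25         5.9344        11.8687
  3         6.25         5.7826        17.3477
  4         6.25         5.6347        22.5386
  5         6.25         5.4905        27.4526
  6         6.25         5.3501        32.1005
  7         6.25         5.2132        36.4927
  8         6.25         5.0799        40.6392
  9         6.25         4.9500        44.5496
  10    5,006.25     3,863.4992    38,634.9925
  Σ                  3,913.0247    38,874.0723
P = 3,913.0247; Macaulay duration = 38,874.0723 / 3,913.0247 = 9.93453 half-year periods = 4.96727 years.
Modified duration = D_Mac / (1 + y) = 4.96727 / 1.02625 = 4.84021 years.

4.840 years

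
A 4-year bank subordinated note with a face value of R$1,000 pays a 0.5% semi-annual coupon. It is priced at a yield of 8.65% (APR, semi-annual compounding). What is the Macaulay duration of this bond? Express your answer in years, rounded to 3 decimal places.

3.958 years

Periodic yield y = 0.04325. Discount each cash flow and weight by its period:
  t   CF        PV=CF/(1+0.04325)^t    t·PV
  1         2.50         2.3964         2.3964
  2         2.50         2.2970         4.5940
  3         2.50         2.2018         6.6054
  4         2.50         2.1105         8.4420
  5         2.50         2.0230        10.1151
  6         2.50         1.9391        11.6349
  7         2.50         1.8588        13.0113
  8     1,002.50       714.4589     5,715.6710
  Σ                    729.2854     5,772.4699
Price P = Σ PV = 729.2854.
Macaulay duration = Σ(t·PV) / P = 5,772.4699 / 729.2854 = 7.91524 half-year periods.
In years: 7.91524 / 2 = 3.95762 years.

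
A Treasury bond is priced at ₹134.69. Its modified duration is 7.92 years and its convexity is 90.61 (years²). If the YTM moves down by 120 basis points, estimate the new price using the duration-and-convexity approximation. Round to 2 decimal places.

Duration effect: -D_mod·Δy = -7.92 × (-0.012) = +0.095040
Convexity effect: ½·C·(Δy)² = 0.5 × 90.61 × (-0.012)² = +0.00652392
ΔP/P ≈ +0.095040 + 0.00652392 = +0.10156392
New price ≈ 134.69 × (1 + 0.10156392) = 148.3696443848.

₹148.37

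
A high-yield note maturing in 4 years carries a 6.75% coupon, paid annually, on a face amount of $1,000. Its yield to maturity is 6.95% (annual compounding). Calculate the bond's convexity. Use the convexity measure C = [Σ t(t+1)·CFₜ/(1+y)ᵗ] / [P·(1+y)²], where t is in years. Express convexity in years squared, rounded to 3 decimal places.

With y = 0.0695:
  t   CF        PV=CF/(1+0.0695)^t    t·PV        t(t+1)·PV
  1        67.50        63.1136        63.1136         126.2272
  2        67.50        59.0123       118.0245         354.0735
  3        67.50        55.1774       165.5323         662.1291
  4     1,067.50       815.9146     3,263.6586      16,318.2929
  Σ                    993.2179     3,610.3290      17,460.7227
P = 993.2179.
Convexity = Σ t(t+1)·PV / [P·(1+y)²] = 17,460.7227 / (993.2179 × 1.143830) = 15.36937.

15.369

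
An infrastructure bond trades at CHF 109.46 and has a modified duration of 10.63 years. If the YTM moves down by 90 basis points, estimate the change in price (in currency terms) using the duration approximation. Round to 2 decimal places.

+CHF 10.47

Duration approximation: ΔP/P ≈ -D_mod · Δy = -10.63 × (-0.009) = +0.095670.
ΔP ≈ 109.46 × (+0.095670) = +10.4720382.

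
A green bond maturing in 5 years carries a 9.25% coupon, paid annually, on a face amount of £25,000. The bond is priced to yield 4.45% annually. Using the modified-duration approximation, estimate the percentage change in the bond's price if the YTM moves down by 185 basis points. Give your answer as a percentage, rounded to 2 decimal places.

Periodic yield y = 0.0445. Modified duration first:
  t   CF        PV=CF/(1+0.0445)^t    t·PV
  1     2,312.50     2,213.9780     2,213.9780
  2     2,312.50     2,119.6534     4,239.3068
  3     2,312.50     2,029.3474     6,088.0423
  4     2,312.50     1,942.8889     7,771.5555
  5    27,312.50    21,969.4524   109,847.2622
  Σ                 30,275.3201   130,160.1448
P = 30,275.3201; D_Mac = 4.29922 yrs; D_mod = 4.29922/(1+0.0445) = 4.11605 yrs.
ΔP/P ≈ -D_mod · Δy = -4.11605 × (-0.0185) = +0.076147 = +7.6147%.

+7.61%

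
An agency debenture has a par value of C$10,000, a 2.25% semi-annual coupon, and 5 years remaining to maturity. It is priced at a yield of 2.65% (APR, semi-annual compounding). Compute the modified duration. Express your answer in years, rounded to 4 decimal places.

Periodic yield y = 0.01325. First find Macaulay duration:
  t   CF        PV=CF/(1+0.01325)^t    t·PV
  1       112.50       111.0289       111.0289
  2       112.50       109.5770       219.1539
  3       112.50       108.1441       324.4322
  4       112.50       106.7299       426.9196
  5       112.50       105.3342       526.6711
  6       112.50       103.9568       623.7407
  7       112.50       102.5974       718.1816
  8       112.50       101.2557       810.0459
  9       112.50        99.9316       899.3848
  10   10,112.50     8,865.2791    88,652.7905
  Σ                  9,813.8346    93,312.3491
P = 9,813.8346; Macaulay duration = 93,312.3491 / 9,813.8346 = 9.50825 half-year periods = 4.75412 years.
Modified duration = D_Mac / (1 + y) = 4.75412 / 1.01325 = 4.69195 years.

4.6920 years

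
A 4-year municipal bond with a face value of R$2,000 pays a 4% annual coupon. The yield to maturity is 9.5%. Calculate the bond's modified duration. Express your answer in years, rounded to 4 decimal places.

Periodic yield y = 0.095. First find Macaulay duration:
  t   CF        PV=CF/(1+0.095)^t    t·PV
  1        80.00        73.0594        73.0594
  2        80.00        66.7209       133.4418
  3        80.00        60.9323       182.7969
  4     2,080.00     1,446.7945     5,787.1781
  Σ                  1,647.5071     6,176.4762
P = 1,647.5071; Macaulay duration = 6,176.4762 / 1,647.5071 = 3.74898 years.
Modified duration = D_Mac / (1 + y) = 3.74898 / 1.095 = 3.42373 years.

3.4237 years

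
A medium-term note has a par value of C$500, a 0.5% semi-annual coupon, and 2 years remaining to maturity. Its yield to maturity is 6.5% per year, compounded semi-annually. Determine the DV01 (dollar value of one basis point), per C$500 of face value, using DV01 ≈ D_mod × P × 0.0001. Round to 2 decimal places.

C$0.09

Periodic yield y = 0.0325.
  t   CF        PV=CF/(1+0.0325)^t    t·PV
  1         1.25         1.2107         1.2107
  2         1.25         1.1725         2.3451
  3         1.25         1.1356         3.4069
  4       501.25       441.0564     1,764.2257
  Σ                    444.5753     1,771.1883
P = 444.5753; D_Mac = 3.98400 half-year periods = 1.99200 yrs; D_mod = 1.92930 yrs.
DV01 ≈ 1.92930 × 444.5753 × 0.0001 = 0.085772.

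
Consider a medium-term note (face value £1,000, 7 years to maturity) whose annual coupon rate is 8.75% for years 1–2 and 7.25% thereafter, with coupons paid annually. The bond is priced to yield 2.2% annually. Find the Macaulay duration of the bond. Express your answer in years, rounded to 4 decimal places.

Periodic yield y = 0.022. Discount each cash flow and weight by its year:
  t   CF        PV=CF/(1+0.022)^t    t·PV
  1        87.50        85.6164        85.6164
  2        87.50        83.7734       167.5468
  3        72.50        67.9181       203.7542
  4        72.50        66.4560       265.8241
  5        72.50        65.0255       325.1274
  6        72.50        63.6257       381.7543
  7     1,072.50       920.9606     6,446.7239
  Σ                  1,353.3757     7,876.3471
Price P = Σ PV = 1,353.3757.
Macaulay duration = Σ(t·PV) / P = 7,876.3471 / 1,353.3757 = 5.81978 years.

5.8198 years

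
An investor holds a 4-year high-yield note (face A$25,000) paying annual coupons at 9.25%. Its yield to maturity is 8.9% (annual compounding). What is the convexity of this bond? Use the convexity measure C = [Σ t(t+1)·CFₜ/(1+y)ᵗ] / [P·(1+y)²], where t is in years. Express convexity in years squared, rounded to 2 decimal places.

14.20

With y = 0.089:
  t   CF        PV=CF/(1+0.089)^t    t·PV        t(t+1)·PV
  1     2,312.50     2,123.5078     2,123.5078       4,247.0156
  2     2,312.50     1,949.9613     3,899.9225      11,699.7675
  3     2,312.50     1,790.5980     5,371.7941      21,487.1763
  4    27,312.50    19,420.0317    77,680.1269     388,400.6347
  Σ                 25,284.0988    89,075.3513     425,834.5942
P = 25,284.0988.
Convexity = Σ t(t+1)·PV / [P·(1+y)²] = 425,834.5942 / (25,284.0988 × 1.185921) = 14.20161.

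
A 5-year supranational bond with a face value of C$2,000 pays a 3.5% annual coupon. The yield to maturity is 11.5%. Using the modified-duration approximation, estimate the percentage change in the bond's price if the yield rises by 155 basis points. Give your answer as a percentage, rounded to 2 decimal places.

Periodic yield y = 0.115. Modified duration first:
  t   CF        PV=CF/(1+0.115)^t    t·PV
  1        70.00        62.7803        62.7803
  2        70.00        56.3052       112.6103
  3        70.00        50.4979       151.4937
  4        70.00        45.2896       181.1584
  5     2,070.00     1,201.1466     6,005.7329
  Σ                  1,416.0195     6,513.7757
P = 1,416.0195; D_Mac = 4.60006 yrs; D_mod = 4.60006/(1+0.115) = 4.12561 yrs.
ΔP/P ≈ -D_mod · Δy = -4.12561 × (+0.0155) = -0.063947 = -6.3947%.

-6.39%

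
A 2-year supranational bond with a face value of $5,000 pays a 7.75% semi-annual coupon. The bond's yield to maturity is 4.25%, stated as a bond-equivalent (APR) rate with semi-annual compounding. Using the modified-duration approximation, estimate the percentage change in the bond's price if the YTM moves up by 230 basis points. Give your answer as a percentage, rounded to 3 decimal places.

Periodic yield y = 0.02125. Modified duration first:
  t   CF        PV=CF/(1+0.02125)^t    t·PV
  1       193.75       189.7185       189.7185
  2       193.75       185.7709       371.5417
  3       193.75       181.9054       545.7161
  4     5,193.75     4,774.7734    19,099.0935
  Σ                  5,332.1681    20,206.0698
P = 5,332.1681; D_Mac = 3.78947 half-year periods = 1.89473 yrs; D_mod = 1.89473/(1+0.02125) = 1.85531 yrs.
ΔP/P ≈ -D_mod · Δy = -1.85531 × (+0.023) = -0.042672 = -4.2672%.

-4.267%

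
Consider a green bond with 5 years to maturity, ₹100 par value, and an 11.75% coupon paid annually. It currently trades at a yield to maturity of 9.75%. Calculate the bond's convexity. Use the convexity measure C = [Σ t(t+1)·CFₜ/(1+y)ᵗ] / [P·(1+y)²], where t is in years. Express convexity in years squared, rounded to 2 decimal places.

18.93

With y = 0.0975:
  t   CF        PV=CF/(1+0.0975)^t    t·PV        t(t+1)·PV
  1        11.75        10.7062        10.7062          21.4123
  2        11.75         9.7550        19.5101          58.5302
  3        11.75         8.8884        26.6652         106.6610
  4        11.75         8.0988        32.3951         161.9757
  5       111.75        70.1819       350.9093       2,105.4559
  Σ                    107.6302       440.1859       2,454.0350
P = 107.6302.
Convexity = Σ t(t+1)·PV / [P·(1+y)²] = 2,454.0350 / (107.6302 × 1.204506) = 18.92942.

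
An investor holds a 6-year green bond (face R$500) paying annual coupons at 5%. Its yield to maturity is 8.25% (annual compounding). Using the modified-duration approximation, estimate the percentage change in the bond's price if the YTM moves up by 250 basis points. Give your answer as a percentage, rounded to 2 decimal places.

-12.16%

Periodic yield y = 0.0825. Modified duration first:
  t   CF        PV=CF/(1+0.0825)^t    t·PV
  1        25.00        23.0947        23.0947
  2        25.00        21.3346        42.6692
  3        25.00        19.7086        59.1259
  4        25.00        18.2066        72.8263
  5        25.00        16.8190        84.0951
  6       525.00       326.2811     1,957.6864
  Σ                    425.4446     2,239.4975
P = 425.4446; D_Mac = 5.26390 yrs; D_mod = 5.26390/(1+0.0825) = 4.86272 yrs.
ΔP/P ≈ -D_mod · Δy = -4.86272 × (+0.025) = -0.121568 = -12.1568%.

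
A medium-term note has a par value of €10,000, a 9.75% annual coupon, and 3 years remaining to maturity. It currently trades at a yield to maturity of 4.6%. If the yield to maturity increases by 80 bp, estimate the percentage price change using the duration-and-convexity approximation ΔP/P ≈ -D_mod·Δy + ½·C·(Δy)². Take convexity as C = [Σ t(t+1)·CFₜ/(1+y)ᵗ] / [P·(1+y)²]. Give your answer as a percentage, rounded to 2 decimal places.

-2.08%

With y = 0.046:
  t   CF        PV=CF/(1+0.046)^t    t·PV        t(t+1)·PV
  1       975.00       932.1224       932.1224       1,864.2447
  2       975.00       891.1304     1,782.2607       5,346.7822
  3    10,975.00     9,589.7984    28,769.3951     115,077.5803
  Σ                 11,413.0511    31,483.7782     122,288.6072
P = 11,413.0511; D_Mac = 2.75858 yrs; D_mod = 2.63726 yrs; C = 9.79312.
Duration effect: -2.63726 × (+0.008) = -0.021098
Convexity effect: 0.5 × 9.79312 × (0.008)² = +0.0003134
ΔP/P ≈ -0.021098 + 0.0003134 = -0.020785 = -2.0785%.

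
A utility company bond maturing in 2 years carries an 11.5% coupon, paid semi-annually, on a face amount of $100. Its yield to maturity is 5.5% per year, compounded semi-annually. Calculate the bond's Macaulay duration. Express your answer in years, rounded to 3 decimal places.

Periodic yield y = 0.0275. Discount each cash flow and weight by its period:
  t   CF        PV=CF/(1+0.0275)^t    t·PV
  1         5.75         5.5961         5.5961
  2         5.75         5.4463        10.8927
  3         5.75         5.3006        15.9017
  4       105.75        94.8753       379.5011
  Σ                    111.2183       411.8916
Price P = Σ PV = 111.2183.
Macaulay duration = Σ(t·PV) / P = 411.8916 / 111.2183 = 3.70345 half-year periods.
In years: 3.70345 / 2 = 1.85173 years.

1.852 years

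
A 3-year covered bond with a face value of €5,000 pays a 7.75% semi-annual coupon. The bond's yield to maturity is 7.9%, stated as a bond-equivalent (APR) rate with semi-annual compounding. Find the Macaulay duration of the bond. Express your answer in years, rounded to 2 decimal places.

Periodic yield y = 0.0395. Discount each cash flow and weight by its period:
  t   CF        PV=CF/(1+0.0395)^t    t·PV
  1       193.75       186.3877       186.3877
  2       193.75       179.3051       358.6103
  3       193.75       172.4917       517.4751
  4       193.75       165.9372       663.7488
  5       193.75       159.6317       798.1587
  6     5,193.75     4,116.5565    24,699.3389
  Σ                  4,980.3099    27,223.7195
Price P = Σ PV = 4,980.3099.
Macaulay duration = Σ(t·PV) / P = 27,223.7195 / 4,980.3099 = 5.46627 half-year periods.
In years: 5.46627 / 2 = 2.73314 years.

2.73 years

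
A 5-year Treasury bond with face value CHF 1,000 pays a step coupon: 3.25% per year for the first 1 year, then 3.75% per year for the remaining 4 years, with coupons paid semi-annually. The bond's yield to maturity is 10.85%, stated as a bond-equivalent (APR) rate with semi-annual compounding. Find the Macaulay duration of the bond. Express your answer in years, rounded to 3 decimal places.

4.546 years

Periodic yield y = 0.05425. Discount each cash flow and weight by its period:
  t   CF        PV=CF/(1+0.05425)^t    t·PV
  1        16.25        15.4138        15.4138
  2        16.25        14.6206        29.2413
  3        18.75        16.0019        48.0056
  4        18.75        15.1784        60.7137
  5        18.75        14.3974        71.9869
  6        18.75        13.6565        81.9390
  7        18.75        12.9538        90.6764
  8        18.75        12.2872        98.2975
  9        18.75        11.6549       104.8942
  10    1,018.75       600.6639     6,006.6389
  Σ                    726.8283     6,607.8072
Price P = Σ PV = 726.8283.
Macaulay duration = Σ(t·PV) / P = 6,607.8072 / 726.8283 = 9.09129 half-year periods.
In years: 9.09129 / 2 = 4.54564 years.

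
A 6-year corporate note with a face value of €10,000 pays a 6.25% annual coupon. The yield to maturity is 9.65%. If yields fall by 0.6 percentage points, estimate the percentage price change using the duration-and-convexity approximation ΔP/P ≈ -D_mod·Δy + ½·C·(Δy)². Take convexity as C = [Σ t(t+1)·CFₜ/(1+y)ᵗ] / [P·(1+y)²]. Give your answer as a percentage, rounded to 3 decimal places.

With y = 0.0965:
  t   CF        PV=CF/(1+0.0965)^t    t·PV        t(t+1)·PV
  1       625.00       569.9954       569.9954       1,139.9909
  2       625.00       519.8317     1,039.6634       3,118.9901
  3       625.00       474.0827     1,422.2481       5,688.9924
  4       625.00       432.3600     1,729.4399       8,647.1993
  5       625.00       394.3091     1,971.5457      11,829.2740
  6    10,625.00     6,113.3199    36,679.9194     256,759.4360
  Σ                  8,503.8988    43,412.8119     287,183.8827
P = 8,503.8988; D_Mac = 5.10505 yrs; D_mod = 4.65577 yrs; C = 28.08825.
Duration effect: -4.65577 × (-0.006) = +0.027935
Convexity effect: 0.5 × 28.08825 × (-0.006)² = +0.0005056
ΔP/P ≈ +0.027935 + 0.0005056 = +0.028440 = +2.8440%.

+2.844%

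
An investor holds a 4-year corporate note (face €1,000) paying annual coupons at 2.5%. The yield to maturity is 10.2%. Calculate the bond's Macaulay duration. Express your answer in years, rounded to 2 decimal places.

3.83 years

Periodic yield y = 0.102. Discount each cash flow and weight by its year:
  t   CF        PV=CF/(1+0.102)^t    t·PV
  1        25.00        22.6860        22.6860
  2        25.00        20.5862        41.1725
  3        25.00        18.6808        56.0424
  4     1,025.00       695.0203     2,780.0812
  Σ                    756.9733     2,899.9820
Price P = Σ PV = 756.9733.
Macaulay duration = Σ(t·PV) / P = 2,899.9820 / 756.9733 = 3.83102 years.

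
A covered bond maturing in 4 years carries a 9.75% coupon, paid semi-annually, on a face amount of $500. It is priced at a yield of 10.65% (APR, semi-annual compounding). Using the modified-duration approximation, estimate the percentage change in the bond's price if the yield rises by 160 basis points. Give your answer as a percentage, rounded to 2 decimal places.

-5.16%

Periodic yield y = 0.05325. Modified duration first:
  t   CF        PV=CF/(1+0.05325)^t    t·PV
  1       24.375        23.1427        23.1427
  2       24.375        21.9726        43.9452
  3       24.375        20.8617        62.5852
  4       24.375        19.8070        79.2280
  5       24.375        18.8056        94.0280
  6       24.375        17.8548       107.1290
  7       24.375        16.9521       118.6649
  8      524.375       346.2504     2,770.0029
  Σ                    485.6469     3,298.7259
P = 485.6469; D_Mac = 6.79244 half-year periods = 3.39622 yrs; D_mod = 3.39622/(1+0.05325) = 3.22451 yrs.
ΔP/P ≈ -D_mod · Δy = -3.22451 × (+0.016) = -0.051592 = -5.1592%.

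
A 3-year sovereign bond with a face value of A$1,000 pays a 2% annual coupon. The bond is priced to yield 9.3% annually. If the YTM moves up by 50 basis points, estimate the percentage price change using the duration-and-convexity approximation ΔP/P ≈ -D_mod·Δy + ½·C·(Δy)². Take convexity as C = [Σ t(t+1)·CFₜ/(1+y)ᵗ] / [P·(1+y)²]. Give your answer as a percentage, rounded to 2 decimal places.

With y = 0.093:
  t   CF        PV=CF/(1+0.093)^t    t·PV        t(t+1)·PV
  1        20.00        18.2983        18.2983          36.5965
  2        20.00        16.7413        33.4826         100.4479
  3     1,020.00       781.1594     2,343.4783       9,373.9133
  Σ                    816.1990     2,395.2592       9,510.9577
P = 816.1990; D_Mac = 2.93465 yrs; D_mod = 2.68495 yrs; C = 9.75411.
Duration effect: -2.68495 × (+0.005) = -0.013425
Convexity effect: 0.5 × 9.75411 × (0.005)² = +0.0001219
ΔP/P ≈ -0.013425 + 0.0001219 = -0.013303 = -1.3303%.

-1.33%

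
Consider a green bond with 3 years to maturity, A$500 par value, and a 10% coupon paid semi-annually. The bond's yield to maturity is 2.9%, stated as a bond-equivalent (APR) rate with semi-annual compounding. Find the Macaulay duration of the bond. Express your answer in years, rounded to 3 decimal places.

Periodic yield y = 0.0145. Discount each cash flow and weight by its period:
  t   CF        PV=CF/(1+0.0145)^t    t·PV
  1        25.00        24.6427        24.6427
  2        25.00        24.2905        48.5809
  3        25.00        23.9433        71.8299
  4        25.00        23.6011        94.4043
  5        25.00        23.2638       116.3188
  6       525.00       481.5562     2,889.3373
  Σ                    601.2975     3,245.1139
Price P = Σ PV = 601.2975.
Macaulay duration = Σ(t·PV) / P = 3,245.1139 / 601.2975 = 5.39685 half-year periods.
In years: 5.39685 / 2 = 2.69843 years.

2.698 years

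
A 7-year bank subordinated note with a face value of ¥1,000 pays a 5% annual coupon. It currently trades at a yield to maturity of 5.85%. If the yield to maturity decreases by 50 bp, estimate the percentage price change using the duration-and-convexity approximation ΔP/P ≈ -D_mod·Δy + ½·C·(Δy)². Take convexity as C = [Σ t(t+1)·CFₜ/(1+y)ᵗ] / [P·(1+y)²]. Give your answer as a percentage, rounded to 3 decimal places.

With y = 0.0585:
  t   CF        PV=CF/(1+0.0585)^t    t·PV        t(t+1)·PV
  1        50.00        47.2367        47.2367          94.4733
  2        50.00        44.6260        89.2521         267.7562
  3        50.00        42.1597       126.4791         505.9163
  4        50.00        39.8297       159.3186         796.5931
  5        50.00        37.6284       188.1420       1,128.8518
  6        50.00        35.5488       213.2927       1,493.0492
  7     1,050.00       705.2665     4,936.8656      39,494.9246
  Σ                    952.2957     5,760.5867      43,781.5646
P = 952.2957; D_Mac = 6.04916 yrs; D_mod = 5.71484 yrs; C = 41.03342.
Duration effect: -5.71484 × (-0.005) = +0.028574
Convexity effect: 0.5 × 41.03342 × (-0.005)² = +0.0005129
ΔP/P ≈ +0.028574 + 0.0005129 = +0.029087 = +2.9087%.

+2.909%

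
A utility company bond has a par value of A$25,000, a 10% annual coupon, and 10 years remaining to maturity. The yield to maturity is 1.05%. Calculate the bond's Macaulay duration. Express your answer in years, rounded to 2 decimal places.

Periodic yield y = 0.0105. Discount each cash flow and weight by its year:
  t   CF        PV=CF/(1+0.0105)^t    t·PV
  1     2,500.00     2,474.0228     2,474.0228
  2     2,500.00     2,448.3154     4,896.6309
  3     2,500.00     2,422.8753     7,268.6258
  4     2,500.00     2,397.6994     9,590.7977
  5     2,500.00     2,372.7852    11,863.9259
  6     2,500.00     2,348.1298    14,088.7788
  7     2,500.00     2,323.7306    16,266.1145
  8     2,500.00     2,299.5850    18,396.6799
  9     2,500.00     2,275.6902    20,481.2122
  10   27,500.00    24,772.4816   247,724.8165
  Σ                 46,135.3154   353,051.6049
Price P = Σ PV = 46,135.3154.
Macaulay duration = Σ(t·PV) / P = 353,051.6049 / 46,135.3154 = 7.65252 years.

7.65 years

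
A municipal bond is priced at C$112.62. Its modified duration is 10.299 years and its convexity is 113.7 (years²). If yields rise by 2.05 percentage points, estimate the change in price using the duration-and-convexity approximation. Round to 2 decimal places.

-C$21.09

Duration effect: -D_mod·Δy = -10.299 × (+0.0205) = -0.2111295
Convexity effect: ½·C·(Δy)² = 0.5 × 113.7 × (0.0205)² = +0.0238912125
ΔP/P ≈ -0.2111295 + 0.0238912125 = -0.1872382875
ΔP ≈ 112.62 × (-0.1872382875) = -21.08677593825.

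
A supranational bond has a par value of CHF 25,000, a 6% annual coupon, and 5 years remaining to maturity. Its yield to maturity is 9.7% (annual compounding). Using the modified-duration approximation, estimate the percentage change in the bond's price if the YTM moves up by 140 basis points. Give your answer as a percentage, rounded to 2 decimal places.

-5.64%

Periodic yield y = 0.097. Modified duration first:
  t   CF        PV=CF/(1+0.097)^t    t·PV
  1     1,500.00     1,367.3655     1,367.3655
  2     1,500.00     1,246.4590     2,492.9180
  3     1,500.00     1,136.2434     3,408.7302
  4     1,500.00     1,035.7734     4,143.0936
  5    26,500.00    16,680.6410    83,403.2051
  Σ                 21,466.4824    94,815.3124
P = 21,466.4824; D_Mac = 4.41690 yrs; D_mod = 4.41690/(1+0.097) = 4.02634 yrs.
ΔP/P ≈ -D_mod · Δy = -4.02634 × (+0.014) = -0.056369 = -5.6369%.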